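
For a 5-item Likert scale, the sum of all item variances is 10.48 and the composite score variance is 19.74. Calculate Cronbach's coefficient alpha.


alpha = (k/(k-1)) * (1 - sum(si^2)/s_total^2)
= (5/4) * (1 - 10.48/19.74)
alpha = 0.5864

0.5864


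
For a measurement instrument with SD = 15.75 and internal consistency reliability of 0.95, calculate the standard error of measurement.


SEM = SD * sqrt(1 - rxx)
SEM = 15.75 * sqrt(1 - 0.95)
SEM = 15.75 * sqrt(0.05) = 15.75 * 0.223607
SEM = 3.5218

3.5218


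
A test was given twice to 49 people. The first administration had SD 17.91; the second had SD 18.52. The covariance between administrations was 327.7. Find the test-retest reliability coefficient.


r = cov(X,Y) / (SD_X * SD_Y)
r = 327.7 / (17.91 * 18.52)
r = 327.7 / 331.6932
r = 0.988

0.988


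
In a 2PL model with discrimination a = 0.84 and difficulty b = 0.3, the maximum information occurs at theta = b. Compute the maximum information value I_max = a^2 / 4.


For 2PL, max info at theta = b = 0.3
I_max = a^2 / 4 = 0.84^2 / 4
= 0.7056 / 4
I_max = 0.1764

0.1764


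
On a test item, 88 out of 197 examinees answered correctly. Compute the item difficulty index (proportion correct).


Item difficulty p = number correct / total examinees
p = 88 / 197
p = 0.4467

0.4467


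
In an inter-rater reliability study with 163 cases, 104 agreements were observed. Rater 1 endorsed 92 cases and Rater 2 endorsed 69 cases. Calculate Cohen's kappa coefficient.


P_o = 104/163 = 0.638037
P_e = (92*69 + 71*94) / 26569 = 0.49012
kappa = (P_o - P_e) / (1 - P_e)
kappa = (0.638037 - 0.49012) / (1 - 0.49012)
kappa = 0.2901

0.2901


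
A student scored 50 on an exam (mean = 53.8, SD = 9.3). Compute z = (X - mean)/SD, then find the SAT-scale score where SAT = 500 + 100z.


z = (X - mean) / SD = (50 - 53.8) / 9.3
z = -3.8 / 9.3
z = -0.4086
SAT-scale = SAT = 500 + 100z
Carry z at full precision (z = -3.8 / 9.3) into the conversion:
SAT-scale = 500 + 100 * (-3.8 / 9.3) = 500 + -380 / 9.3
SAT-scale = 500 + -40.8602
SAT-scale = 459.1398

459.1398


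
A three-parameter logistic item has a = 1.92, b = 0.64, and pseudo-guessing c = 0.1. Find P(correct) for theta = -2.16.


logit = 1.92*(-2.16 - 0.64) = -5.376
P* = 1/(1 + exp(--5.376)) = 0.0046
P = 0.1 + (1 - 0.1) * 0.0046
P = 0.1041

0.1041


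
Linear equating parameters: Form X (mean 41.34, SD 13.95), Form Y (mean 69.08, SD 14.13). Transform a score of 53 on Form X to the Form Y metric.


slope = SD_Y / SD_X = 14.13 / 13.95 ~ 1.0129
intercept = mean_Y - slope * mean_X = 69.08 - (14.13 / 13.95) * 41.34 ~ 27.2066
Y = slope * X + intercept. To avoid rounding drift from the rounded slope/intercept, evaluate the equivalent form Y = mean_Y + SD_Y * (X - mean_X) / SD_X at full precision:
Y = 69.08 + 14.13 * (53 - 41.34) / 13.95
Y = 69.08 + 14.13 * 11.66 / 13.95
Y = 69.08 + 164.7558 / 13.95
Y = 69.08 + 11.8105
Y = 80.8905

80.8905


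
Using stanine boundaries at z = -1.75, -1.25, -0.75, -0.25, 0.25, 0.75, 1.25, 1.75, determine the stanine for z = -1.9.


Stanine boundaries: [-1.75, -1.25, -0.75, -0.25, 0.25, 0.75, 1.25, 1.75]
z = -1.9
Check each boundary:
  z < -1.75
  z < -1.25
  z < -0.75
  z < -0.25
  z < 0.25
  z < 0.75
  z < 1.25
  z < 1.75
Highest qualifying boundary gives stanine = 1

1


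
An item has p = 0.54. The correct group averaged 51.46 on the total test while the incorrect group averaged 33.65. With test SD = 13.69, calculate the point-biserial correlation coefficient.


q = 1 - p = 0.46
rpb = ((M1 - M0) / SD) * sqrt(p * q)
rpb = ((51.46 - 33.65) / 13.69) * sqrt(0.54 * 0.46)
rpb = 0.6484

0.6484


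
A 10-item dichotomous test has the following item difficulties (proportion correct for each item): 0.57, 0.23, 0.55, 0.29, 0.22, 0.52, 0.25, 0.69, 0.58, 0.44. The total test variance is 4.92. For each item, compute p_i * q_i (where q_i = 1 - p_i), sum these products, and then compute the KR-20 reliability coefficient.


For each item, compute p_i * q_i:
  Item 1: 0.57 * 0.43 = 0.2451
  Item 2: 0.23 * 0.77 = 0.1771
  Item 3: 0.55 * 0.45 = 0.2475
  Item 4: 0.29 * 0.71 = 0.2059
  Item 5: 0.22 * 0.78 = 0.1716
  Item 6: 0.52 * 0.48 = 0.2496
  Item 7: 0.25 * 0.75 = 0.1875
  Item 8: 0.69 * 0.31 = 0.2139
  Item 9: 0.58 * 0.42 = 0.2436
  Item 10: 0.44 * 0.56 = 0.2464
Sum(p_i * q_i) = 0.2451 + 0.1771 + 0.2475 + 0.2059 + 0.1716 + 0.2496 + 0.1875 + 0.2139 + 0.2436 + 0.2464 = 2.1882
KR-20 = (k/(k-1)) * (1 - Sum(p_i*q_i) / Var_total)
= (10/9) * (1 - 2.1882/4.92)
= 1.1111 * 0.5552
KR-20 = 0.6169

0.6169


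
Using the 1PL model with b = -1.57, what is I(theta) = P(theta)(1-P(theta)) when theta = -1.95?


P = 1/(1+exp(-(-1.95--1.57))) = 0.4061
I = P*(1-P) = 0.4061 * 0.5939
I = 0.2412

0.2412


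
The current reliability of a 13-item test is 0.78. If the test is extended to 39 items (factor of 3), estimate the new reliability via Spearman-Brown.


r_new = (n * rxx) / (1 + (n-1) * rxx)
r_new = (3 * 0.78) / (1 + 2 * 0.78)
r_new = 2.34 / 2.56
r_new = 0.9141

0.9141


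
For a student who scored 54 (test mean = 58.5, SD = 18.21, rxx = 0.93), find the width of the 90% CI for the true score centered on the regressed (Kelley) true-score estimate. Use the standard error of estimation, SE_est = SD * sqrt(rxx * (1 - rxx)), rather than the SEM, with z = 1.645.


True score estimate = 0.93*54 + 0.07*58.5 = 54.315
SE_est = SD * sqrt(rxx * (1 - rxx)) = 18.21 * sqrt(0.93 * 0.07) = 18.21 * sqrt(0.0651) = 4.646227
CI = T_est +/- z * SE_est, so width = 2 * z * SE_est = 2 * 1.645 * 4.646227
Width = 15.2861

15.2861


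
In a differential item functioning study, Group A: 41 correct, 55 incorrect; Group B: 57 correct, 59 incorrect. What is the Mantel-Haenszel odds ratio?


Odds_A = 41/55 = 0.7455
Odds_B = 57/59 = 0.9661
OR = Odds_A / Odds_B = 0.7455 / 0.9661
Exactly, OR = (41 * 59) / (55 * 57) = 2419 / 3135
OR = 0.7716

0.7716


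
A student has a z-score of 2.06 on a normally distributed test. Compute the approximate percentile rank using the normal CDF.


CDF(z) = 0.5 * (1 + erf(z/sqrt(2)))
erf(1.4566) = 0.9606
CDF = 0.9803
Percentile rank = 0.9803 * 100 = 98.03

98.03


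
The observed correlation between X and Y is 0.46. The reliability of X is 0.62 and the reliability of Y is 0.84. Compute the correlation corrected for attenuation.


r_corrected = rxy / sqrt(rxx * ryy)
= 0.46 / sqrt(0.62 * 0.84)
= 0.46 / sqrt(0.5208)
= 0.46 / 0.721665
r_corrected = 0.6374

0.6374


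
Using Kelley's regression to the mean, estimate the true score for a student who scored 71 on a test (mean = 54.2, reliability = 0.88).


T_est = rxx * X + (1 - rxx) * mean
T_est = 0.88 * 71 + 0.12 * 54.2
T_est = 62.48 + 6.504
T_est = 68.984

68.984


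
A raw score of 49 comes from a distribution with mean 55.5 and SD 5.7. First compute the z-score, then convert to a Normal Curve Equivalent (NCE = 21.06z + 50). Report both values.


z = (X - mean) / SD = (49 - 55.5) / 5.7
z = -6.5 / 5.7
z = -1.1404
NCE = NCE = 21.06z + 50
Carry z at full precision (z = -6.5 / 5.7) into the conversion:
NCE = 21.06 * (-6.5 / 5.7) + 50 = -136.89 / 5.7 + 50
NCE = -24.0158 + 50
NCE = 25.9842

25.9842


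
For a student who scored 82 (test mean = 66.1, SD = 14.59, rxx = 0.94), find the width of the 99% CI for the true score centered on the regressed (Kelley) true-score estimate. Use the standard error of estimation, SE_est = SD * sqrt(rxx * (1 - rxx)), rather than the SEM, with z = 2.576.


True score estimate = 0.94*82 + 0.06*66.1 = 81.046
SE_est = SD * sqrt(rxx * (1 - rxx)) = 14.59 * sqrt(0.94 * 0.06) = 14.59 * sqrt(0.0564) = 3.464933
CI = T_est +/- z * SE_est, so width = 2 * z * SE_est = 2 * 2.576 * 3.464933
Width = 17.8513

17.8513


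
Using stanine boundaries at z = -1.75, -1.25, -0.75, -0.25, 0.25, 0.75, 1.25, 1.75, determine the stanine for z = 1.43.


Stanine boundaries: [-1.75, -1.25, -0.75, -0.25, 0.25, 0.75, 1.25, 1.75]
z = 1.43
Check each boundary:
  z >= -1.75 -> could be stanine 2
  z >= -1.25 -> could be stanine 3
  z >= -0.75 -> could be stanine 4
  z >= -0.25 -> could be stanine 5
  z >= 0.25 -> could be stanine 6
  z >= 0.75 -> could be stanine 7
  z >= 1.25 -> could be stanine 8
  z < 1.75
Highest qualifying boundary gives stanine = 8

8


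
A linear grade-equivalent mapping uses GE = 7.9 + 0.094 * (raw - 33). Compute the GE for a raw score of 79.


raw - median = 79 - 33 = 46
slope * diff = 0.094 * 46 = 4.324
GE = 7.9 + 4.324
GE = 12.224

12.224


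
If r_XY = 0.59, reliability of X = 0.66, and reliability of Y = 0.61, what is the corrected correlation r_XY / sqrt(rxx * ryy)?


r_corrected = rxy / sqrt(rxx * ryy)
= 0.59 / sqrt(0.66 * 0.61)
= 0.59 / sqrt(0.4026)
= 0.59 / 0.634508
r_corrected = 0.9299

0.9299


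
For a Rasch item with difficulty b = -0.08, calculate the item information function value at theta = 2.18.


P = 1/(1+exp(-(2.18--0.08))) = 0.9055
I = P*(1-P) = 0.9055 * 0.0945
I = 0.0856

0.0856


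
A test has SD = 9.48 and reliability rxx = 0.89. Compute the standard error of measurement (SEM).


SEM = SD * sqrt(1 - rxx)
SEM = 9.48 * sqrt(1 - 0.89)
SEM = 9.48 * sqrt(0.11) = 9.48 * 0.331662
SEM = 3.1442

3.1442


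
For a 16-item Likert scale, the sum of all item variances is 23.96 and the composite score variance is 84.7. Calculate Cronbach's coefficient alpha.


alpha = (k/(k-1)) * (1 - sum(si^2)/s_total^2)
= (16/15) * (1 - 23.96/84.7)
alpha = 0.7649

0.7649


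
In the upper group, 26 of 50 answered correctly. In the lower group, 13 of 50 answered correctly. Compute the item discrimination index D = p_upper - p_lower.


p_upper = 26/50 = 0.52
p_lower = 13/50 = 0.26
D = 0.52 - 0.26 = 0.26

0.26


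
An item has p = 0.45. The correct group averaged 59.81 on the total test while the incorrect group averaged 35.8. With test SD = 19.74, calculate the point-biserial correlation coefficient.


q = 1 - p = 0.55
rpb = ((M1 - M0) / SD) * sqrt(p * q)
rpb = ((59.81 - 35.8) / 19.74) * sqrt(0.45 * 0.55)
rpb = 0.6051

0.6051


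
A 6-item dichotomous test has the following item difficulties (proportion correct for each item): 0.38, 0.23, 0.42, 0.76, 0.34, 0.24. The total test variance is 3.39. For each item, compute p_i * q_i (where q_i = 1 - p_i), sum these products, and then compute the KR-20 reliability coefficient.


For each item, compute p_i * q_i:
  Item 1: 0.38 * 0.62 = 0.2356
  Item 2: 0.23 * 0.77 = 0.1771
  Item 3: 0.42 * 0.58 = 0.2436
  Item 4: 0.76 * 0.24 = 0.1824
  Item 5: 0.34 * 0.66 = 0.2244
  Item 6: 0.24 * 0.76 = 0.1824
Sum(p_i * q_i) = 0.2356 + 0.1771 + 0.2436 + 0.1824 + 0.2244 + 0.1824 = 1.2455
KR-20 = (k/(k-1)) * (1 - Sum(p_i*q_i) / Var_total)
= (6/5) * (1 - 1.2455/3.39)
= 1.2 * 0.6326
KR-20 = 0.7591

0.7591


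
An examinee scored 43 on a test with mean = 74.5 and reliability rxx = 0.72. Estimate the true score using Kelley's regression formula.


T_est = rxx * X + (1 - rxx) * mean
T_est = 0.72 * 43 + 0.28 * 74.5
T_est = 30.96 + 20.86
T_est = 51.82

51.82


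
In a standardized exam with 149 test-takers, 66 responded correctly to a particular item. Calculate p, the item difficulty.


Item difficulty p = number correct / total examinees
p = 66 / 149
p = 0.443

0.443


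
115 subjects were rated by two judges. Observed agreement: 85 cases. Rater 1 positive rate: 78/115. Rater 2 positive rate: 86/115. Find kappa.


P_o = 85/115 = 0.73913
P_e = (78*86 + 37*29) / 13225 = 0.588355
kappa = (P_o - P_e) / (1 - P_e)
kappa = (0.73913 - 0.588355) / (1 - 0.588355)
kappa = 0.3663

0.3663


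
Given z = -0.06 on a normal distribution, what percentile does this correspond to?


CDF(z) = 0.5 * (1 + erf(z/sqrt(2)))
erf(-0.0424) = -0.0478
CDF = 0.4761
Percentile rank = 0.4761 * 100 = 47.61

47.61


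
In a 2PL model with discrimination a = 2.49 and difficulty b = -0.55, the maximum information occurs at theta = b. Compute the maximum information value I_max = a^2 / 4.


For 2PL, max info at theta = b = -0.55
I_max = a^2 / 4 = 2.49^2 / 4
= 6.2001 / 4
I_max = 1.55

1.55


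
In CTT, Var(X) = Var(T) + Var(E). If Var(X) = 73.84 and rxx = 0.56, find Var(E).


var_true = rxx * var_obs = 0.56 * 73.84 = 41.3504
var_error = var_obs - var_true
var_error = 73.84 - 41.3504
var_error = 32.4896

32.4896


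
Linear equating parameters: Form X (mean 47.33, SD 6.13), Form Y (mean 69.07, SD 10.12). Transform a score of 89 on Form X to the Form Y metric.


slope = SD_Y / SD_X = 10.12 / 6.13 ~ 1.6509
intercept = mean_Y - slope * mean_X = 69.07 - (10.12 / 6.13) * 47.33 ~ -9.067
Y = slope * X + intercept. To avoid rounding drift from the rounded slope/intercept, evaluate the equivalent form Y = mean_Y + SD_Y * (X - mean_X) / SD_X at full precision:
Y = 69.07 + 10.12 * (89 - 47.33) / 6.13
Y = 69.07 + 10.12 * 41.67 / 6.13
Y = 69.07 + 421.7004 / 6.13
Y = 69.07 + 68.7929
Y = 137.8629

137.8629


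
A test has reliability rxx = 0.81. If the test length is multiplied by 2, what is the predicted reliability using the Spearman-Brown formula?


r_new = (n * rxx) / (1 + (n-1) * rxx)
r_new = (2 * 0.81) / (1 + 1 * 0.81)
r_new = 1.62 / 1.81
r_new = 0.895

0.895


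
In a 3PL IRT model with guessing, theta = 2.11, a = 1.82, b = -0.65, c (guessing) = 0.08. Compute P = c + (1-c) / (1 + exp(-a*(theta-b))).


logit = 1.82*(2.11 - -0.65) = 5.0232
P* = 1/(1 + exp(-5.0232)) = 0.9935
P = 0.08 + (1 - 0.08) * 0.9935
P = 0.994

0.994


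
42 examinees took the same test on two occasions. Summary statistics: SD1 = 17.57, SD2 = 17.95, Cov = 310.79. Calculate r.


r = cov(X,Y) / (SD_X * SD_Y)
r = 310.79 / (17.57 * 17.95)
r = 310.79 / 315.3815
r = 0.9854

0.9854


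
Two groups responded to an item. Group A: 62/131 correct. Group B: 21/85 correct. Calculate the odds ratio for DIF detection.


Odds_A = 62/69 = 0.8986
Odds_B = 21/64 = 0.3281
OR = Odds_A / Odds_B = 0.8986 / 0.3281
Exactly, OR = (62 * 64) / (69 * 21) = 3968 / 1449
OR = 2.7384

2.7384


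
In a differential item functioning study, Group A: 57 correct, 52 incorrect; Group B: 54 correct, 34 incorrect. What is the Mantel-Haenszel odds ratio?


Odds_A = 57/52 = 1.0962
Odds_B = 54/34 = 1.5882
OR = Odds_A / Odds_B = 1.0962 / 1.5882
Exactly, OR = (57 * 34) / (52 * 54) = 1938 / 2808
OR = 0.6902

0.6902


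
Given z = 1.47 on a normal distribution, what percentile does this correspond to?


CDF(z) = 0.5 * (1 + erf(z/sqrt(2)))
erf(1.0394) = 0.8584
CDF = 0.9292
Percentile rank = 0.9292 * 100 = 92.92

92.92


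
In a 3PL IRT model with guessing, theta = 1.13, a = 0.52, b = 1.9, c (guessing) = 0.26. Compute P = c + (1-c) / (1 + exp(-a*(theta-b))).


logit = 0.52*(1.13 - 1.9) = -0.4004
P* = 1/(1 + exp(--0.4004)) = 0.4012
P = 0.26 + (1 - 0.26) * 0.4012
P = 0.5569

0.5569


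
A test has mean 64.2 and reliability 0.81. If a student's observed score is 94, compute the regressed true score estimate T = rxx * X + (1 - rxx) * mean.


T_est = rxx * X + (1 - rxx) * mean
T_est = 0.81 * 94 + 0.19 * 64.2
T_est = 76.14 + 12.198
T_est = 88.338

88.338


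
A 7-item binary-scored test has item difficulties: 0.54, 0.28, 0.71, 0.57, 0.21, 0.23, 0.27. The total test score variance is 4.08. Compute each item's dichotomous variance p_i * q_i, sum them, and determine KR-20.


For each item, compute p_i * q_i:
  Item 1: 0.54 * 0.46 = 0.2484
  Item 2: 0.28 * 0.72 = 0.2016
  Item 3: 0.71 * 0.29 = 0.2059
  Item 4: 0.57 * 0.43 = 0.2451
  Item 5: 0.21 * 0.79 = 0.1659
  Item 6: 0.23 * 0.77 = 0.1771
  Item 7: 0.27 * 0.73 = 0.1971
Sum(p_i * q_i) = 0.2484 + 0.2016 + 0.2059 + 0.2451 + 0.1659 + 0.1771 + 0.1971 = 1.4411
KR-20 = (k/(k-1)) * (1 - Sum(p_i*q_i) / Var_total)
= (7/6) * (1 - 1.4411/4.08)
= 1.1667 * 0.6468
KR-20 = 0.7546

0.7546


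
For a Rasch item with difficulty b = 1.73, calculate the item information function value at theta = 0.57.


P = 1/(1+exp(-(0.57-1.73))) = 0.2387
I = P*(1-P) = 0.2387 * 0.7613
I = 0.1817

0.1817


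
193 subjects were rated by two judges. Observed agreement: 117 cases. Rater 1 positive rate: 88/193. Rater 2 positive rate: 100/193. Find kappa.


P_o = 117/193 = 0.606218
P_e = (88*100 + 105*93) / 37249 = 0.498403
kappa = (P_o - P_e) / (1 - P_e)
kappa = (0.606218 - 0.498403) / (1 - 0.498403)
kappa = 0.2149

0.2149


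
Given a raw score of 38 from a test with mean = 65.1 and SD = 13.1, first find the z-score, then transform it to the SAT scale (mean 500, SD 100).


z = (X - mean) / SD = (38 - 65.1) / 13.1
z = -27.1 / 13.1
z = -2.0687
SAT-scale = SAT = 500 + 100z
Carry z at full precision (z = -27.1 / 13.1) into the conversion:
SAT-scale = 500 + 100 * (-27.1 / 13.1) = 500 + -2710 / 13.1
SAT-scale = 500 + -206.8702
SAT-scale = 293.1298

293.1298


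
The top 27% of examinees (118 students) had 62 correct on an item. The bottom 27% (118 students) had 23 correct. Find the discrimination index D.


p_upper = 62/118 = 0.5254
p_lower = 23/118 = 0.1949
D = 0.5254 - 0.1949 = 0.3305

0.3305


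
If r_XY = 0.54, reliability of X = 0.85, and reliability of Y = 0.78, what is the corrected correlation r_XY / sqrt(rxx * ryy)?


r_corrected = rxy / sqrt(rxx * ryy)
= 0.54 / sqrt(0.85 * 0.78)
= 0.54 / sqrt(0.663)
= 0.54 / 0.814248
r_corrected = 0.6632

0.6632


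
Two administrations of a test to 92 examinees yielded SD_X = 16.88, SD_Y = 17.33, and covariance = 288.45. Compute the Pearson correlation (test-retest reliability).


r = cov(X,Y) / (SD_X * SD_Y)
r = 288.45 / (16.88 * 17.33)
r = 288.45 / 292.5304
r = 0.9861

0.9861


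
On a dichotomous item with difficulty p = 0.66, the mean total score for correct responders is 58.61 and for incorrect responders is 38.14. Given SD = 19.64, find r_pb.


q = 1 - p = 0.34
rpb = ((M1 - M0) / SD) * sqrt(p * q)
rpb = ((58.61 - 38.14) / 19.64) * sqrt(0.66 * 0.34)
rpb = 0.4937

0.4937


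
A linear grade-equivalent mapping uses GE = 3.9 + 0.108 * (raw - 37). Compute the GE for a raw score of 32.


raw - median = 32 - 37 = -5
slope * diff = 0.108 * -5 = -0.54
GE = 3.9 + -0.54
GE = 3.36

3.36


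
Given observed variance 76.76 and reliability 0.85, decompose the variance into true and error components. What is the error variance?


var_true = rxx * var_obs = 0.85 * 76.76 = 65.246
var_error = var_obs - var_true
var_error = 76.76 - 65.246
var_error = 11.514

11.514


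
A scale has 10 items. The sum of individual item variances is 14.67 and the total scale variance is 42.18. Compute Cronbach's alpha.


alpha = (k/(k-1)) * (1 - sum(si^2)/s_total^2)
= (10/9) * (1 - 14.67/42.18)
alpha = 0.7247

0.7247


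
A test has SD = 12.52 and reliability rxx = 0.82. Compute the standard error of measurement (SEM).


SEM = SD * sqrt(1 - rxx)
SEM = 12.52 * sqrt(1 - 0.82)
SEM = 12.52 * sqrt(0.18) = 12.52 * 0.424264
SEM = 5.3118

5.3118


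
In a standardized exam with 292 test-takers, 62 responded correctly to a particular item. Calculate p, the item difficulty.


Item difficulty p = number correct / total examinees
p = 62 / 292
p = 0.2123

0.2123


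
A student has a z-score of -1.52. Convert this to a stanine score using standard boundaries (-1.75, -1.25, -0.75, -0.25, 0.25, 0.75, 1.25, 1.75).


Stanine boundaries: [-1.75, -1.25, -0.75, -0.25, 0.25, 0.75, 1.25, 1.75]
z = -1.52
Check each boundary:
  z >= -1.75 -> could be stanine 2
  z < -1.25
  z < -0.75
  z < -0.25
  z < 0.25
  z < 0.75
  z < 1.25
  z < 1.75
Highest qualifying boundary gives stanine = 2

2


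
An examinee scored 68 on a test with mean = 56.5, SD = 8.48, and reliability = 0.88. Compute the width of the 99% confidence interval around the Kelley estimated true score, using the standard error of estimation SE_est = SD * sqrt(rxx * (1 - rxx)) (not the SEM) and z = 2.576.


True score estimate = 0.88*68 + 0.12*56.5 = 66.62
SE_est = SD * sqrt(rxx * (1 - rxx)) = 8.48 * sqrt(0.88 * 0.12) = 8.48 * sqrt(0.1056) = 2.755674
CI = T_est +/- z * SE_est, so width = 2 * z * SE_est = 2 * 2.576 * 2.755674
Width = 14.1972

14.1972


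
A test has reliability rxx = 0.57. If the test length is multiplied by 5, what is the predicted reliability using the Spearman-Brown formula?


r_new = (n * rxx) / (1 + (n-1) * rxx)
r_new = (5 * 0.57) / (1 + 4 * 0.57)
r_new = 2.85 / 3.28
r_new = 0.8689

0.8689


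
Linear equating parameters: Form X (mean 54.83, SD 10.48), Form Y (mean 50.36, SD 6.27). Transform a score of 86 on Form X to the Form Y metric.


slope = SD_Y / SD_X = 6.27 / 10.48 ~ 0.5983
intercept = mean_Y - slope * mean_X = 50.36 - (6.27 / 10.48) * 54.83 ~ 17.5562
Y = slope * X + intercept. To avoid rounding drift from the rounded slope/intercept, evaluate the equivalent form Y = mean_Y + SD_Y * (X - mean_X) / SD_X at full precision:
Y = 50.36 + 6.27 * (86 - 54.83) / 10.48
Y = 50.36 + 6.27 * 31.17 / 10.48
Y = 50.36 + 195.4359 / 10.48
Y = 50.36 + 18.6485
Y = 69.0085

69.0085


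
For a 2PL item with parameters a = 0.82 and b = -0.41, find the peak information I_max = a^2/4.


For 2PL, max info at theta = b = -0.41
I_max = a^2 / 4 = 0.82^2 / 4
= 0.6724 / 4
I_max = 0.1681

0.1681


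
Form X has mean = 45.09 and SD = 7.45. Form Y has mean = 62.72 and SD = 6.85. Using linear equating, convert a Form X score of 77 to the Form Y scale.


slope = SD_Y / SD_X = 6.85 / 7.45 ~ 0.9195
intercept = mean_Y - slope * mean_X = 62.72 - (6.85 / 7.45) * 45.09 ~ 21.2614
Y = slope * X + intercept. To avoid rounding drift from the rounded slope/intercept, evaluate the equivalent form Y = mean_Y + SD_Y * (X - mean_X) / SD_X at full precision:
Y = 62.72 + 6.85 * (77 - 45.09) / 7.45
Y = 62.72 + 6.85 * 31.91 / 7.45
Y = 62.72 + 218.5835 / 7.45
Y = 62.72 + 29.3401
Y = 92.0601

92.0601


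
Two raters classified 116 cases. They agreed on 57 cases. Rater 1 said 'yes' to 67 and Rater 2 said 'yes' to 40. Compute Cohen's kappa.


P_o = 57/116 = 0.491379
P_e = (67*40 + 49*76) / 13456 = 0.475922
kappa = (P_o - P_e) / (1 - P_e)
kappa = (0.491379 - 0.475922) / (1 - 0.475922)
kappa = 0.0295

0.0295


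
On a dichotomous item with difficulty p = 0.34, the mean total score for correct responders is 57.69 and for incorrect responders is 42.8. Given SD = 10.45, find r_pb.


q = 1 - p = 0.66
rpb = ((M1 - M0) / SD) * sqrt(p * q)
rpb = ((57.69 - 42.8) / 10.45) * sqrt(0.34 * 0.66)
rpb = 0.675

0.675


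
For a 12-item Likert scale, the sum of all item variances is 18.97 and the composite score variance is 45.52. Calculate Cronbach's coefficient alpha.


alpha = (k/(k-1)) * (1 - sum(si^2)/s_total^2)
= (12/11) * (1 - 18.97/45.52)
alpha = 0.6363

0.6363


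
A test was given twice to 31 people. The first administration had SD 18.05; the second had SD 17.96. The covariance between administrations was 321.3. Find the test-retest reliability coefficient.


r = cov(X,Y) / (SD_X * SD_Y)
r = 321.3 / (18.05 * 17.96)
r = 321.3 / 324.178
r = 0.9911

0.9911


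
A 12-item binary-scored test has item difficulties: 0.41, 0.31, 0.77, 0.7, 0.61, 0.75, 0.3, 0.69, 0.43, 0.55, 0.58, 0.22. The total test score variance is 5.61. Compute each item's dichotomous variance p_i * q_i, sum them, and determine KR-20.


For each item, compute p_i * q_i:
  Item 1: 0.41 * 0.59 = 0.2419
  Item 2: 0.31 * 0.69 = 0.2139
  Item 3: 0.77 * 0.23 = 0.1771
  Item 4: 0.7 * 0.3 = 0.21
  Item 5: 0.61 * 0.39 = 0.2379
  Item 6: 0.75 * 0.25 = 0.1875
  Item 7: 0.3 * 0.7 = 0.21
  Item 8: 0.69 * 0.31 = 0.2139
  Item 9: 0.43 * 0.57 = 0.2451
  Item 10: 0.55 * 0.45 = 0.2475
  Item 11: 0.58 * 0.42 = 0.2436
  Item 12: 0.22 * 0.78 = 0.1716
Sum(p_i * q_i) = 0.2419 + 0.2139 + 0.1771 + 0.21 + 0.2379 + 0.1875 + 0.21 + 0.2139 + 0.2451 + 0.2475 + 0.2436 + 0.1716 = 2.6
KR-20 = (k/(k-1)) * (1 - Sum(p_i*q_i) / Var_total)
= (12/11) * (1 - 2.6/5.61)
= 1.0909 * 0.5365
KR-20 = 0.5853

0.5853


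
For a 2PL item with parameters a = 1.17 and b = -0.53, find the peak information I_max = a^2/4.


For 2PL, max info at theta = b = -0.53
I_max = a^2 / 4 = 1.17^2 / 4
= 1.3689 / 4
I_max = 0.3422

0.3422


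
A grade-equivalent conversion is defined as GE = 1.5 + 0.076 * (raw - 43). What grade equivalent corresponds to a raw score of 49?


raw - median = 49 - 43 = 6
slope * diff = 0.076 * 6 = 0.456
GE = 1.5 + 0.456
GE = 1.956

1.956


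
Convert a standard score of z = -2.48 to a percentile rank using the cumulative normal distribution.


CDF(z) = 0.5 * (1 + erf(z/sqrt(2)))
erf(-1.7536) = -0.9869
CDF = 0.0066
Percentile rank = 0.0066 * 100 = 0.66

0.66


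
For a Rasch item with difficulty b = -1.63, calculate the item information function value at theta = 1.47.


P = 1/(1+exp(-(1.47--1.63))) = 0.9569
I = P*(1-P) = 0.9569 * 0.0431
I = 0.0412

0.0412


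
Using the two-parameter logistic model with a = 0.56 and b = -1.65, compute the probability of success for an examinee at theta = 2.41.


a*(theta - b) = 0.56 * (2.41 - -1.65) = 2.2736
exp(-2.2736) = 0.1029
P = 1 / (1 + 0.1029)
P = 0.9067

0.9067


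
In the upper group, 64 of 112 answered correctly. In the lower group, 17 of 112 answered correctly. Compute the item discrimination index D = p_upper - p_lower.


p_upper = 64/112 = 0.5714
p_lower = 17/112 = 0.1518
D = 0.5714 - 0.1518 = 0.4196

0.4196


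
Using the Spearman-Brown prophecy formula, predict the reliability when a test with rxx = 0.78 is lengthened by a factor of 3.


r_new = (n * rxx) / (1 + (n-1) * rxx)
r_new = (3 * 0.78) / (1 + 2 * 0.78)
r_new = 2.34 / 2.56
r_new = 0.9141

0.9141


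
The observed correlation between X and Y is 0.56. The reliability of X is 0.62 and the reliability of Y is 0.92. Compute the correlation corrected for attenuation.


r_corrected = rxy / sqrt(rxx * ryy)
= 0.56 / sqrt(0.62 * 0.92)
= 0.56 / sqrt(0.5704)
= 0.56 / 0.755248
r_corrected = 0.7415

0.7415


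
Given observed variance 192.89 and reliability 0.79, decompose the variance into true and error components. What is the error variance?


var_true = rxx * var_obs = 0.79 * 192.89 = 152.3831
var_error = var_obs - var_true
var_error = 192.89 - 152.3831
var_error = 40.5069

40.5069


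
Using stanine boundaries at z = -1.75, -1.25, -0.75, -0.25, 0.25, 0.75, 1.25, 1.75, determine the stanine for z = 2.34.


Stanine boundaries: [-1.75, -1.25, -0.75, -0.25, 0.25, 0.75, 1.25, 1.75]
z = 2.34
Check each boundary:
  z >= -1.75 -> could be stanine 2
  z >= -1.25 -> could be stanine 3
  z >= -0.75 -> could be stanine 4
  z >= -0.25 -> could be stanine 5
  z >= 0.25 -> could be stanine 6
  z >= 0.75 -> could be stanine 7
  z >= 1.25 -> could be stanine 8
  z >= 1.75 -> could be stanine 9
Highest qualifying boundary gives stanine = 9

9


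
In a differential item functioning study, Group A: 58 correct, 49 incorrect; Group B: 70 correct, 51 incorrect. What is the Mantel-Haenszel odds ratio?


Odds_A = 58/49 = 1.1837
Odds_B = 70/51 = 1.3725
OR = Odds_A / Odds_B = 1.1837 / 1.3725
Exactly, OR = (58 * 51) / (49 * 70) = 2958 / 3430
OR = 0.8624

0.8624


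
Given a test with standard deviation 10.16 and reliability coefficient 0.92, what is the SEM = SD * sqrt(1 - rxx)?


SEM = SD * sqrt(1 - rxx)
SEM = 10.16 * sqrt(1 - 0.92)
SEM = 10.16 * sqrt(0.08) = 10.16 * 0.282843
SEM = 2.8737

2.8737


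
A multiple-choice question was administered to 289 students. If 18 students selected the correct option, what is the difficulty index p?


Item difficulty p = number correct / total examinees
p = 18 / 289
p = 0.0623

0.0623


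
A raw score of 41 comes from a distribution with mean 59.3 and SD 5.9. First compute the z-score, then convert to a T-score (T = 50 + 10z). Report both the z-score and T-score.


z = (X - mean) / SD = (41 - 59.3) / 5.9
z = -18.3 / 5.9
z = -3.1017
T-score = T = 50 + 10z
Carry z at full precision (z = -18.3 / 5.9) into the conversion:
T-score = 50 + 10 * (-18.3 / 5.9) = 50 + -183 / 5.9
T-score = 50 + -31.0169
T-score = 18.9831

18.9831


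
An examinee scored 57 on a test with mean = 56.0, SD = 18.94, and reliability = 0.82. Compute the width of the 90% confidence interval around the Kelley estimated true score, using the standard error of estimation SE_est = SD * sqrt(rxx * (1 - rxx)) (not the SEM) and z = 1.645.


True score estimate = 0.82*57 + 0.18*56.0 = 56.82
SE_est = SD * sqrt(rxx * (1 - rxx)) = 18.94 * sqrt(0.82 * 0.18) = 18.94 * sqrt(0.1476) = 7.27651
CI = T_est +/- z * SE_est, so width = 2 * z * SE_est = 2 * 1.645 * 7.27651
Width = 23.9397

23.9397


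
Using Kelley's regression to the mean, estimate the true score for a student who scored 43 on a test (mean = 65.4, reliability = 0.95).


T_est = rxx * X + (1 - rxx) * mean
T_est = 0.95 * 43 + 0.05 * 65.4
T_est = 40.85 + 3.27
T_est = 44.12

44.12


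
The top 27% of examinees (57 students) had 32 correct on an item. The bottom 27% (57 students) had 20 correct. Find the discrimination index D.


p_upper = 32/57 = 0.5614
p_lower = 20/57 = 0.3509
D = 0.5614 - 0.3509 = 0.2105

0.2105


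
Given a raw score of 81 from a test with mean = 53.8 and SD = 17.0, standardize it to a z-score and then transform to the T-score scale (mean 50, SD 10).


z = (X - mean) / SD = (81 - 53.8) / 17.0
z = 27.2 / 17.0
z = 1.6
T-score = T = 50 + 10z
Carry z at full precision (z = 27.2 / 17.0) into the conversion:
T-score = 50 + 10 * (27.2 / 17.0) = 50 + 272 / 17.0
T-score = 50 + 16.0
T-score = 66.0

66.0


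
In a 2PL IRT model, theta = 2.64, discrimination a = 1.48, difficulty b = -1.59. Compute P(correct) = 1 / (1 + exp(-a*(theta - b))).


a*(theta - b) = 1.48 * (2.64 - -1.59) = 6.2604
exp(-6.2604) = 0.0019
P = 1 / (1 + 0.0019)
P = 0.9981

0.9981


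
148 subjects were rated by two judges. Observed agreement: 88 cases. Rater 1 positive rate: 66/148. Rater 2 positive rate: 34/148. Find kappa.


P_o = 88/148 = 0.594595
P_e = (66*34 + 82*114) / 21904 = 0.529218
kappa = (P_o - P_e) / (1 - P_e)
kappa = (0.594595 - 0.529218) / (1 - 0.529218)
kappa = 0.1389

0.1389


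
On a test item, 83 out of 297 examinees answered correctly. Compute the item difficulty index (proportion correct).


Item difficulty p = number correct / total examinees
p = 83 / 297
p = 0.2795

0.2795


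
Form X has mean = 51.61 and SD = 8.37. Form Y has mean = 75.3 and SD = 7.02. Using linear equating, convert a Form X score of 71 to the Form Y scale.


slope = SD_Y / SD_X = 7.02 / 8.37 ~ 0.8387
intercept = mean_Y - slope * mean_X = 75.3 - (7.02 / 8.37) * 51.61 ~ 32.0142
Y = slope * X + intercept. To avoid rounding drift from the rounded slope/intercept, evaluate the equivalent form Y = mean_Y + SD_Y * (X - mean_X) / SD_X at full precision:
Y = 75.3 + 7.02 * (71 - 51.61) / 8.37
Y = 75.3 + 7.02 * 19.39 / 8.37
Y = 75.3 + 136.1178 / 8.37
Y = 75.3 + 16.2626
Y = 91.5626

91.5626


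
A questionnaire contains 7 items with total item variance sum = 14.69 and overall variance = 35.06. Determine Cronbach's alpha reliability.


alpha = (k/(k-1)) * (1 - sum(si^2)/s_total^2)
= (7/6) * (1 - 14.69/35.06)
alpha = 0.6778

0.6778


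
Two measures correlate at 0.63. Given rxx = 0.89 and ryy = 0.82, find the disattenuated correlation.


r_corrected = rxy / sqrt(rxx * ryy)
= 0.63 / sqrt(0.89 * 0.82)
= 0.63 / sqrt(0.7298)
= 0.63 / 0.854283
r_corrected = 0.7375

0.7375


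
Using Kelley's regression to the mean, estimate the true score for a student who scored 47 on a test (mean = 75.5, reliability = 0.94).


T_est = rxx * X + (1 - rxx) * mean
T_est = 0.94 * 47 + 0.06 * 75.5
T_est = 44.18 + 4.53
T_est = 48.71

48.71


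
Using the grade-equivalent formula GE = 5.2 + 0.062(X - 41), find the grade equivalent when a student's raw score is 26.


raw - median = 26 - 41 = -15
slope * diff = 0.062 * -15 = -0.93
GE = 5.2 + -0.93
GE = 4.27

4.27


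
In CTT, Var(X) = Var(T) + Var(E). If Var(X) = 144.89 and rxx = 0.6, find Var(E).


var_true = rxx * var_obs = 0.6 * 144.89 = 86.934
var_error = var_obs - var_true
var_error = 144.89 - 86.934
var_error = 57.956

57.956


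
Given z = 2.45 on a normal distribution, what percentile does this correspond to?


CDF(z) = 0.5 * (1 + erf(z/sqrt(2)))
erf(1.7324) = 0.9857
CDF = 0.9929
Percentile rank = 0.9929 * 100 = 99.29

99.29


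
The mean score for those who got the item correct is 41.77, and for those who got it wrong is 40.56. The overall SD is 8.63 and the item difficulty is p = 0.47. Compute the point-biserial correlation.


q = 1 - p = 0.53
rpb = ((M1 - M0) / SD) * sqrt(p * q)
rpb = ((41.77 - 40.56) / 8.63) * sqrt(0.47 * 0.53)
rpb = 0.07

0.07


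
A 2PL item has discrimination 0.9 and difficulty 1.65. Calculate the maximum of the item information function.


For 2PL, max info at theta = b = 1.65
I_max = a^2 / 4 = 0.9^2 / 4
= 0.81 / 4
I_max = 0.2025

0.2025


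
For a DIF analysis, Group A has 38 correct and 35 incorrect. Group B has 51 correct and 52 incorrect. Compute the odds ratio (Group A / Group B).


Odds_A = 38/35 = 1.0857
Odds_B = 51/52 = 0.9808
OR = Odds_A / Odds_B = 1.0857 / 0.9808
Exactly, OR = (38 * 52) / (35 * 51) = 1976 / 1785
OR = 1.107

1.107


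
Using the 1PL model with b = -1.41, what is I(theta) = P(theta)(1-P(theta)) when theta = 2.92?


P = 1/(1+exp(-(2.92--1.41))) = 0.987
I = P*(1-P) = 0.987 * 0.013
I = 0.0128

0.0128


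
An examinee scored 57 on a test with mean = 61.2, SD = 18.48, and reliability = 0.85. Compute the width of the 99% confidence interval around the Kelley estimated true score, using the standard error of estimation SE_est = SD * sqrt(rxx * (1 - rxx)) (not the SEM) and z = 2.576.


True score estimate = 0.85*57 + 0.15*61.2 = 57.63
SE_est = SD * sqrt(rxx * (1 - rxx)) = 18.48 * sqrt(0.85 * 0.15) = 18.48 * sqrt(0.1275) = 6.59868
CI = T_est +/- z * SE_est, so width = 2 * z * SE_est = 2 * 2.576 * 6.59868
Width = 33.9964

33.9964


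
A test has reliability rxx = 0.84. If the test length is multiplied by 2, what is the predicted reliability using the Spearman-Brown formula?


r_new = (n * rxx) / (1 + (n-1) * rxx)
r_new = (2 * 0.84) / (1 + 1 * 0.84)
r_new = 1.68 / 1.84
r_new = 0.913

0.913


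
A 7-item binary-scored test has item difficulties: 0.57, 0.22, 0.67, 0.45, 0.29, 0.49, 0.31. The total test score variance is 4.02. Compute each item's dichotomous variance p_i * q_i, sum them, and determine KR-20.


For each item, compute p_i * q_i:
  Item 1: 0.57 * 0.43 = 0.2451
  Item 2: 0.22 * 0.78 = 0.1716
  Item 3: 0.67 * 0.33 = 0.2211
  Item 4: 0.45 * 0.55 = 0.2475
  Item 5: 0.29 * 0.71 = 0.2059
  Item 6: 0.49 * 0.51 = 0.2499
  Item 7: 0.31 * 0.69 = 0.2139
Sum(p_i * q_i) = 0.2451 + 0.1716 + 0.2211 + 0.2475 + 0.2059 + 0.2499 + 0.2139 = 1.555
KR-20 = (k/(k-1)) * (1 - Sum(p_i*q_i) / Var_total)
= (7/6) * (1 - 1.555/4.02)
= 1.1667 * 0.6132
KR-20 = 0.7154

0.7154


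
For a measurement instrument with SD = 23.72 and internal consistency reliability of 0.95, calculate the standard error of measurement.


SEM = SD * sqrt(1 - rxx)
SEM = 23.72 * sqrt(1 - 0.95)
SEM = 23.72 * sqrt(0.05) = 23.72 * 0.223607
SEM = 5.304

5.304


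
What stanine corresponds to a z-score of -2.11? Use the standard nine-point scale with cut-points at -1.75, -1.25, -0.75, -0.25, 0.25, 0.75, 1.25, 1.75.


Stanine boundaries: [-1.75, -1.25, -0.75, -0.25, 0.25, 0.75, 1.25, 1.75]
z = -2.11
Check each boundary:
  z < -1.75
  z < -1.25
  z < -0.75
  z < -0.25
  z < 0.25
  z < 0.75
  z < 1.25
  z < 1.75
Highest qualifying boundary gives stanine = 1

1


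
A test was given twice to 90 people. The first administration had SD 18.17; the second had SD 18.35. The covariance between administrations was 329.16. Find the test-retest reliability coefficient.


r = cov(X,Y) / (SD_X * SD_Y)
r = 329.16 / (18.17 * 18.35)
r = 329.16 / 333.4195
r = 0.9872

0.9872


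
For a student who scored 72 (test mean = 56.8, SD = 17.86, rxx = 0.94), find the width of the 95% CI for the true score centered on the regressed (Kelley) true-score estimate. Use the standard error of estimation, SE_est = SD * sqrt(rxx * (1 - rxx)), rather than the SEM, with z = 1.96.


True score estimate = 0.94*72 + 0.06*56.8 = 71.088
SE_est = SD * sqrt(rxx * (1 - rxx)) = 17.86 * sqrt(0.94 * 0.06) = 17.86 * sqrt(0.0564) = 4.241515
CI = T_est +/- z * SE_est, so width = 2 * z * SE_est = 2 * 1.96 * 4.241515
Width = 16.6267

16.6267


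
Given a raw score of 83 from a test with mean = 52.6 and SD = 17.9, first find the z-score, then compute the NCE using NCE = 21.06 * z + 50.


z = (X - mean) / SD = (83 - 52.6) / 17.9
z = 30.4 / 17.9
z = 1.6983
NCE = NCE = 21.06z + 50
Carry z at full precision (z = 30.4 / 17.9) into the conversion:
NCE = 21.06 * (30.4 / 17.9) + 50 = 640.224 / 17.9 + 50
NCE = 35.7667 + 50
NCE = 85.7667

85.7667


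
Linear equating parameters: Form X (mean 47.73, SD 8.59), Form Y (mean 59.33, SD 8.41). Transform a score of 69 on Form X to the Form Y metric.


slope = SD_Y / SD_X = 8.41 / 8.59 ~ 0.979
intercept = mean_Y - slope * mean_X = 59.33 - (8.41 / 8.59) * 47.73 ~ 12.6002
Y = slope * X + intercept. To avoid rounding drift from the rounded slope/intercept, evaluate the equivalent form Y = mean_Y + SD_Y * (X - mean_X) / SD_X at full precision:
Y = 59.33 + 8.41 * (69 - 47.73) / 8.59
Y = 59.33 + 8.41 * 21.27 / 8.59
Y = 59.33 + 178.8807 / 8.59
Y = 59.33 + 20.8243
Y = 80.1543

80.1543


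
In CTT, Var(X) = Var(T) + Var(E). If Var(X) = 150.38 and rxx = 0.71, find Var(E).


var_true = rxx * var_obs = 0.71 * 150.38 = 106.7698
var_error = var_obs - var_true
var_error = 150.38 - 106.7698
var_error = 43.6102

43.6102


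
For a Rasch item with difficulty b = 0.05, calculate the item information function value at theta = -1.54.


P = 1/(1+exp(-(-1.54-0.05))) = 0.1694
I = P*(1-P) = 0.1694 * 0.8306
I = 0.1407

0.1407


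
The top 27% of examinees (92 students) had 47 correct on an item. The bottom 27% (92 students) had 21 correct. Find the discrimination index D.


p_upper = 47/92 = 0.5109
p_lower = 21/92 = 0.2283
D = 0.5109 - 0.2283 = 0.2826

0.2826


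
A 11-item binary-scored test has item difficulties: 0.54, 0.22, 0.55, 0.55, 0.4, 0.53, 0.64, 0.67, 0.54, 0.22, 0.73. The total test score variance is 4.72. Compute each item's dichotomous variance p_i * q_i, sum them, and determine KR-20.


For each item, compute p_i * q_i:
  Item 1: 0.54 * 0.46 = 0.2484
  Item 2: 0.22 * 0.78 = 0.1716
  Item 3: 0.55 * 0.45 = 0.2475
  Item 4: 0.55 * 0.45 = 0.2475
  Item 5: 0.4 * 0.6 = 0.24
  Item 6: 0.53 * 0.47 = 0.2491
  Item 7: 0.64 * 0.36 = 0.2304
  Item 8: 0.67 * 0.33 = 0.2211
  Item 9: 0.54 * 0.46 = 0.2484
  Item 10: 0.22 * 0.78 = 0.1716
  Item 11: 0.73 * 0.27 = 0.1971
Sum(p_i * q_i) = 0.2484 + 0.1716 + 0.2475 + 0.2475 + 0.24 + 0.2491 + 0.2304 + 0.2211 + 0.2484 + 0.1716 + 0.1971 = 2.4727
KR-20 = (k/(k-1)) * (1 - Sum(p_i*q_i) / Var_total)
= (11/10) * (1 - 2.4727/4.72)
= 1.1 * 0.4761
KR-20 = 0.5237

0.5237


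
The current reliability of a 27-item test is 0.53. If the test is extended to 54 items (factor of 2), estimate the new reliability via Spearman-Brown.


r_new = (n * rxx) / (1 + (n-1) * rxx)
r_new = (2 * 0.53) / (1 + 1 * 0.53)
r_new = 1.06 / 1.53
r_new = 0.6928

0.6928


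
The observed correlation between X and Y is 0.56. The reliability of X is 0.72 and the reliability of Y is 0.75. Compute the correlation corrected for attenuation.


r_corrected = rxy / sqrt(rxx * ryy)
= 0.56 / sqrt(0.72 * 0.75)
= 0.56 / sqrt(0.54)
= 0.56 / 0.734847
r_corrected = 0.7621

0.7621


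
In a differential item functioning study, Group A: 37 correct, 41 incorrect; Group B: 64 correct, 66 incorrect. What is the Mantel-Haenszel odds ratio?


Odds_A = 37/41 = 0.9024
Odds_B = 64/66 = 0.9697
OR = Odds_A / Odds_B = 0.9024 / 0.9697
Exactly, OR = (37 * 66) / (41 * 64) = 2442 / 2624
OR = 0.9306

0.9306


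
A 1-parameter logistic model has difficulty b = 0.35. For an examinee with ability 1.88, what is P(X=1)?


theta - b = 1.88 - 0.35 = 1.53
exp(-(theta - b)) = exp(-1.53) = 0.2165
P = 1 / (1 + 0.2165)
P = 0.822

0.822


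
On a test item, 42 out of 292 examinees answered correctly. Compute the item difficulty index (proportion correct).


Item difficulty p = number correct / total examinees
p = 42 / 292
p = 0.1438

0.1438


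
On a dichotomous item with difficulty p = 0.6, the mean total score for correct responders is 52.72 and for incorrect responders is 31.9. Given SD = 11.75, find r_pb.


q = 1 - p = 0.4
rpb = ((M1 - M0) / SD) * sqrt(p * q)
rpb = ((52.72 - 31.9) / 11.75) * sqrt(0.6 * 0.4)
rpb = 0.8681

0.8681
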